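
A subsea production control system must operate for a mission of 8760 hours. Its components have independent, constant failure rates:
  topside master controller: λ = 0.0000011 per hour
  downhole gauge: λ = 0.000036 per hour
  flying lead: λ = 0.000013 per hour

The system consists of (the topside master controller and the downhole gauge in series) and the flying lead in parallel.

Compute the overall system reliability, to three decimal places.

R(topside master controller) = exp(−0.0000011 × 8760) = 0.99041
R(downhole gauge) = exp(−0.000036 × 8760) = 0.72953
R(flying lead) = exp(−0.000013 × 8760) = 0.89237
Series (topside master controller and downhole gauge): 0.99041 × 0.72953 = 0.72253
Parallel ([0.72253] and flying lead): 1 − (1 − 0.72253)(1 − 0.89237) = 0.970

0.970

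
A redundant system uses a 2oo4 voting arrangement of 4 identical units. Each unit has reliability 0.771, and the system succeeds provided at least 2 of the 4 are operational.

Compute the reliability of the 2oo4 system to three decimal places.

0.960

R = Σ_{i=2}^{4} C(4,i) p^i (1−p)^{4−i} with p = 0.771
C(4,2)·0.771^2·0.229^2 = 0.18704
C(4,3)·0.771^3·0.229^1 = 0.41982
C(4,4)·0.771^4·0.229^0 = 0.35336
Sum = 0.960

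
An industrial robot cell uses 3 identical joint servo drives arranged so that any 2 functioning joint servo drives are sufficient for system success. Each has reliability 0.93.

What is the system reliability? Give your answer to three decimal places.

0.986

R = Σ_{i=2}^{3} C(3,i) p^i (1−p)^{3−i} with p = 0.93
C(3,2)·0.93^2·0.07^1 = 0.18163
C(3,3)·0.93^3·0.07^0 = 0.80436
Sum = 0.986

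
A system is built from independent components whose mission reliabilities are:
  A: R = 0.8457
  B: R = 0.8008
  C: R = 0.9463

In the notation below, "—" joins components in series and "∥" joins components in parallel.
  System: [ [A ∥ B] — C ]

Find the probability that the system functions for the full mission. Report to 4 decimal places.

0.9172

Parallel (A and B): 1 − (1 − 0.845700)(1 − 0.800800) = 0.969263
Series ([0.969263] and C): 0.969263 × 0.946300 = 0.9172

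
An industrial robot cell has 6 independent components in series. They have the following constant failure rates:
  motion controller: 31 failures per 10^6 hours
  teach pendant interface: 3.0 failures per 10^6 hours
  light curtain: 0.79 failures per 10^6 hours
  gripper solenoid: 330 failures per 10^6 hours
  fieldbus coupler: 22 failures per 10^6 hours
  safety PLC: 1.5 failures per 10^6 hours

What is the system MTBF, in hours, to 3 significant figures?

Series of exponential components: λ_sys = Σ λ_i
λ_sys = 0.000031 + 0.0000030 + 0.00000079 + 0.00033 + 0.000022 + 0.0000015 = 3.8829e-04 /h
MTBF = 1 / λ_sys = 2580 h

2580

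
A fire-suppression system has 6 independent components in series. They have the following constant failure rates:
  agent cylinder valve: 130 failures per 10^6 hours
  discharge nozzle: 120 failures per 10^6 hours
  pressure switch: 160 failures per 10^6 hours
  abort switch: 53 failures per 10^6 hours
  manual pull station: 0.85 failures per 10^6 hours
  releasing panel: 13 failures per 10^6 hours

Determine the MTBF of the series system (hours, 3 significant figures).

Series of exponential components: λ_sys = Σ λ_i
λ_sys = 0.00013 + 0.00012 + 0.00016 + 0.000053 + 0.00000085 + 0.000013 = 4.7685e-04 /h
MTBF = 1 / λ_sys = 2100 h

2100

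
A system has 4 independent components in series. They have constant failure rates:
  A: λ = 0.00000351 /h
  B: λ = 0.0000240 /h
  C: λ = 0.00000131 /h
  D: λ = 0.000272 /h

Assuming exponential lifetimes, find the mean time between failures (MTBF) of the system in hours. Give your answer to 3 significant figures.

3320

Series of exponential components: λ_sys = Σ λ_i
λ_sys = 0.00000351 + 0.0000240 + 0.00000131 + 0.000272 = 3.0082e-04 /h
MTBF = 1 / λ_sys = 3320 h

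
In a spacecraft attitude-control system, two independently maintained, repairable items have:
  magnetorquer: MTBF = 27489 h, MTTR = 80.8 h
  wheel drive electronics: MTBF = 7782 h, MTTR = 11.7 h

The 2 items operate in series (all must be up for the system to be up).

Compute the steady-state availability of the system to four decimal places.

0.9956

A(magnetorquer) = MTBF/(MTBF+MTTR) = 27489/(27489+80.8) = 0.997069
A(wheel drive electronics) = MTBF/(MTBF+MTTR) = 7782/(7782+11.7) = 0.998499
Series availability: 0.997069 × 0.998499 = 0.9956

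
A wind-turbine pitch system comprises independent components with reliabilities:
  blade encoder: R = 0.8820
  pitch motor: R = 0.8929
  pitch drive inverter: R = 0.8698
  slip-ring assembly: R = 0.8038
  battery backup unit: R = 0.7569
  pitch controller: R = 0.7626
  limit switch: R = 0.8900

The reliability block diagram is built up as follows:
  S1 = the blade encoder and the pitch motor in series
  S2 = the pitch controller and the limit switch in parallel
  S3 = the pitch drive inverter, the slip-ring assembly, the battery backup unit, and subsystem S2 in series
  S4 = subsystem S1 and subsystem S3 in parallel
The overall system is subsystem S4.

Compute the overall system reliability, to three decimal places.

0.897

Series (blade encoder and pitch motor): 0.88200 × 0.89290 = 0.78754
Parallel (pitch controller and limit switch): 1 − (1 − 0.76260)(1 − 0.89000) = 0.97389
Series (pitch drive inverter, slip-ring assembly, battery backup unit, and [0.97389]): 0.86980 × 0.80380 × 0.75690 × 0.97389 = 0.51537
Parallel ([0.78754] and [0.51537]): 1 − (1 − 0.78754)(1 − 0.51537) = 0.897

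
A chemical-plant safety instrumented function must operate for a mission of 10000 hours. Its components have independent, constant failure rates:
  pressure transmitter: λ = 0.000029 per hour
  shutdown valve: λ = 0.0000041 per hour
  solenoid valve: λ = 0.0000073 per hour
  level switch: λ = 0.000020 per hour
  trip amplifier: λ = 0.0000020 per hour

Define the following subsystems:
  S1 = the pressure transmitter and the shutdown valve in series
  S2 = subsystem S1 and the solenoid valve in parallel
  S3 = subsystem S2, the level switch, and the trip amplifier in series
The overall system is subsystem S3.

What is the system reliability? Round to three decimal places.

0.787

R(pressure transmitter) = exp(−0.000029 × 10000) = 0.74826
R(shutdown valve) = exp(−0.0000041 × 10000) = 0.95983
R(solenoid valve) = exp(−0.0000073 × 10000) = 0.92960
R(level switch) = exp(−0.000020 × 10000) = 0.81873
R(trip amplifier) = exp(−0.0000020 × 10000) = 0.98020
Series (pressure transmitter and shutdown valve): 0.74826 × 0.95983 = 0.71820
Parallel ([0.71820] and solenoid valve): 1 − (1 − 0.71820)(1 − 0.92960) = 0.98016
Series ([0.98016], level switch, and trip amplifier): 0.98016 × 0.81873 × 0.98020 = 0.787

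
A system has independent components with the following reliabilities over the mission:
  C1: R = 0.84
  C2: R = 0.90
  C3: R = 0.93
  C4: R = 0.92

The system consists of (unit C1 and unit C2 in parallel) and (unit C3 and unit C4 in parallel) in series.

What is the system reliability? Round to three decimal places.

Parallel (C1 and C2): 1 − (1 − 0.84000)(1 − 0.90000) = 0.98400
Parallel (C3 and C4): 1 − (1 − 0.93000)(1 − 0.92000) = 0.99440
Series ([0.98400] and [0.99440]): 0.98400 × 0.99440 = 0.978

0.978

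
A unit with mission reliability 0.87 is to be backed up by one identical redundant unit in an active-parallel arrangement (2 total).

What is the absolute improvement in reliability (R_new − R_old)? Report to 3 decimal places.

0.113

R_before = 0.87
R_after = 1 − (1 − 0.87)^2 = 0.983
ΔR = 0.983 − 0.87 = 0.113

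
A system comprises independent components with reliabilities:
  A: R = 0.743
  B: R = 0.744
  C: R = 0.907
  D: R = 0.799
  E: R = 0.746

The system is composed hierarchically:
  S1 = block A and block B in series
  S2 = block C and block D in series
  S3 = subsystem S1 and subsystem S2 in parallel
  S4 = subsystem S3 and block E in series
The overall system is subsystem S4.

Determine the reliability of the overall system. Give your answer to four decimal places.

0.6542

Series (A and B): 0.743000 × 0.744000 = 0.552792
Series (C and D): 0.907000 × 0.799000 = 0.724693
Parallel ([0.552792] and [0.724693]): 1 − (1 − 0.552792)(1 − 0.724693) = 0.876881
Series ([0.876881] and E): 0.876881 × 0.746000 = 0.6542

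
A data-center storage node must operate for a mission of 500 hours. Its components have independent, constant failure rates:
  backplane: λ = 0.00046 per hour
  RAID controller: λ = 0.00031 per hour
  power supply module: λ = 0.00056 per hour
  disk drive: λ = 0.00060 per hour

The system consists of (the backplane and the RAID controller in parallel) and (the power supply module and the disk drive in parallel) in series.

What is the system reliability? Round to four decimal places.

R(backplane) = exp(−0.00046 × 500) = 0.794534
R(RAID controller) = exp(−0.00031 × 500) = 0.856415
R(power supply module) = exp(−0.00056 × 500) = 0.755784
R(disk drive) = exp(−0.00060 × 500) = 0.740818
Parallel (backplane and RAID controller): 1 − (1 − 0.794534)(1 − 0.856415) = 0.970498
Parallel (power supply module and disk drive): 1 − (1 − 0.755784)(1 − 0.740818) = 0.936704
Series ([0.970498] and [0.936704]): 0.970498 × 0.936704 = 0.9091

0.9091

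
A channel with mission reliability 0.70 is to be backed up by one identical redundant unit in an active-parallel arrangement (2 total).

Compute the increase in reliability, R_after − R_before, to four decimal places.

R_before = 0.70
R_after = 1 − (1 − 0.70)^2 = 0.9100
ΔR = 0.9100 − 0.70 = 0.2100

0.2100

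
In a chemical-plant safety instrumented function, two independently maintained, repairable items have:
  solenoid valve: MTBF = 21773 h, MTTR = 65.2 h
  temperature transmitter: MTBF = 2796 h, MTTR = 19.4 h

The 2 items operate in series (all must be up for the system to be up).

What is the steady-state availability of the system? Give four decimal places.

A(solenoid valve) = MTBF/(MTBF+MTTR) = 21773/(21773+65.2) = 0.997014
A(temperature transmitter) = MTBF/(MTBF+MTTR) = 2796/(2796+19.4) = 0.993109
Series availability: 0.997014 × 0.993109 = 0.9901

0.9901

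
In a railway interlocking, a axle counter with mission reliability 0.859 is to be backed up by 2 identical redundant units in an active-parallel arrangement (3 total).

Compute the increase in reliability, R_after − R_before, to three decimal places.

0.138

R_before = 0.859
R_after = 1 − (1 − 0.859)^3 = 0.997
ΔR = 0.997 − 0.859 = 0.138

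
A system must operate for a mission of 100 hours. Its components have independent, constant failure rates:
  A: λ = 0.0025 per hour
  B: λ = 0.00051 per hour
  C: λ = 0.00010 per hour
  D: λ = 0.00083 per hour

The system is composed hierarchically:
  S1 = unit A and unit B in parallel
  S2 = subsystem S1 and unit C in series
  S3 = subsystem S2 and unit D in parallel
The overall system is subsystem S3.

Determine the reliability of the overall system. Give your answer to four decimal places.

R(A) = exp(−0.0025 × 100) = 0.778801
R(B) = exp(−0.00051 × 100) = 0.950279
R(C) = exp(−0.00010 × 100) = 0.990050
R(D) = exp(−0.00083 × 100) = 0.920351
Parallel (A and B): 1 − (1 − 0.778801)(1 − 0.950279) = 0.989002
Series ([0.989002] and C): 0.989002 × 0.990050 = 0.979161
Parallel ([0.979161] and D): 1 − (1 − 0.979161)(1 − 0.920351) = 0.9983

0.9983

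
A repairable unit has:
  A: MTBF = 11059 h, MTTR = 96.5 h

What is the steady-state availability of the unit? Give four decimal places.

0.9913

A(A) = MTBF/(MTBF+MTTR) = 11059/(11059+96.5) = 0.9913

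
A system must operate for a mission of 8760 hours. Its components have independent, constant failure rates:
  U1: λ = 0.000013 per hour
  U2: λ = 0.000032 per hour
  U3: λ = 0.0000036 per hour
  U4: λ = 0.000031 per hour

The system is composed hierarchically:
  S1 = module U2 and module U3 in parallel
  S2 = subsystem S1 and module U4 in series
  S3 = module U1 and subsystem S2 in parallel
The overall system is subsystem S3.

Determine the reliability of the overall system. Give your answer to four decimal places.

0.9738

R(U1) = exp(−0.000013 × 8760) = 0.892365
R(U2) = exp(−0.000032 × 8760) = 0.755542
R(U3) = exp(−0.0000036 × 8760) = 0.968956
R(U4) = exp(−0.000031 × 8760) = 0.762190
Parallel (U2 and U3): 1 − (1 − 0.755542)(1 − 0.968956) = 0.992411
Series ([0.992411] and U4): 0.992411 × 0.762190 = 0.756406
Parallel (U1 and [0.756406]): 1 − (1 − 0.892365)(1 − 0.756406) = 0.9738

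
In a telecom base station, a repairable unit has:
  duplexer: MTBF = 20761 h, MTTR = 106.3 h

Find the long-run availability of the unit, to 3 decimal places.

0.995

A(duplexer) = MTBF/(MTBF+MTTR) = 20761/(20761+106.3) = 0.995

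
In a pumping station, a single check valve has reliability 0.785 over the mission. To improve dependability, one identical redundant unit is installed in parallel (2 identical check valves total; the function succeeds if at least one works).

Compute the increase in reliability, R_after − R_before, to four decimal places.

R_before = 0.785
R_after = 1 − (1 − 0.785)^2 = 0.9538
ΔR = 0.9538 − 0.785 = 0.1688

0.1688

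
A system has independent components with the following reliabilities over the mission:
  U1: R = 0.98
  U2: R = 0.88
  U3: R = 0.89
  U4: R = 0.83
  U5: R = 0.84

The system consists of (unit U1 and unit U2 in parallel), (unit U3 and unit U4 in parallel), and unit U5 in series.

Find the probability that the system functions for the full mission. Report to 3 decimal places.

0.822

Parallel (U1 and U2): 1 − (1 − 0.98000)(1 − 0.88000) = 0.99760
Parallel (U3 and U4): 1 − (1 − 0.89000)(1 − 0.83000) = 0.98130
Series ([0.99760], [0.98130], and U5): 0.99760 × 0.98130 × 0.84000 = 0.822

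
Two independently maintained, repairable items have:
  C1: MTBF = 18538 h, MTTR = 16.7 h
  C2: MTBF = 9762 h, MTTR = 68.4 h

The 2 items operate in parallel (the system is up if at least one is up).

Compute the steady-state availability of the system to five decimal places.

A(C1) = MTBF/(MTBF+MTTR) = 18538/(18538+16.7) = 0.999100
A(C2) = MTBF/(MTBF+MTTR) = 9762/(9762+68.4) = 0.993042
Parallel availability: 1 − (1 − 0.999100)(1 − 0.993042) = 0.99999

0.99999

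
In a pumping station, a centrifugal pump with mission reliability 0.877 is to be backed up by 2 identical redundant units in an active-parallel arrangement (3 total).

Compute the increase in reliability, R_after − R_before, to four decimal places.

0.1211

R_before = 0.877
R_after = 1 − (1 − 0.877)^3 = 0.9981
ΔR = 0.9981 − 0.877 = 0.1211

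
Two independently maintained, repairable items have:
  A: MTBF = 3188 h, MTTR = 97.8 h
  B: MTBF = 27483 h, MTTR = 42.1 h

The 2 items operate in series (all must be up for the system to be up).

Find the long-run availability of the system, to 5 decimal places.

A(A) = MTBF/(MTBF+MTTR) = 3188/(3188+97.8) = 0.970236
A(B) = MTBF/(MTBF+MTTR) = 27483/(27483+42.1) = 0.998470
Series availability: 0.970236 × 0.998470 = 0.96875

0.96875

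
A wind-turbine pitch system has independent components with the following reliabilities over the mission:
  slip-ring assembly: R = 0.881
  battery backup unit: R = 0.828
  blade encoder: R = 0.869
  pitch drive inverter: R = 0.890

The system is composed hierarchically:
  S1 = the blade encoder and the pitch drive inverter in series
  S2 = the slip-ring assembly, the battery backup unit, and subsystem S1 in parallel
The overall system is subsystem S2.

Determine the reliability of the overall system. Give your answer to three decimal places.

Series (blade encoder and pitch drive inverter): 0.86900 × 0.89000 = 0.77341
Parallel (slip-ring assembly, battery backup unit, and [0.77341]): 1 − (1 − 0.88100)(1 − 0.82800)(1 − 0.77341) = 0.995

0.995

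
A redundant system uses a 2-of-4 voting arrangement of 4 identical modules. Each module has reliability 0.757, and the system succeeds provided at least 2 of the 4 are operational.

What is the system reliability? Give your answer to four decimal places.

R = Σ_{i=2}^{4} C(4,i) p^i (1−p)^{4−i} with p = 0.757
C(4,2)·0.757^2·0.243^2 = 0.203028
C(4,3)·0.757^3·0.243^1 = 0.421652
C(4,4)·0.757^4·0.243^0 = 0.328385
Sum = 0.9531

0.9531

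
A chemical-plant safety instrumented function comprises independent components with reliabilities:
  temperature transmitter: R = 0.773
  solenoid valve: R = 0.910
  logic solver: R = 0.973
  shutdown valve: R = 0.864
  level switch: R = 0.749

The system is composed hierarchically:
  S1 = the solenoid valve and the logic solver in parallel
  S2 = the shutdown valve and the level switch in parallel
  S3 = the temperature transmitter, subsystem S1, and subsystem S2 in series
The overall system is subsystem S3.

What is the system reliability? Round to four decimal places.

0.7448

Parallel (solenoid valve and logic solver): 1 − (1 − 0.910000)(1 − 0.973000) = 0.997570
Parallel (shutdown valve and level switch): 1 − (1 − 0.864000)(1 − 0.749000) = 0.965864
Series (temperature transmitter, [0.997570], and [0.965864]): 0.773000 × 0.997570 × 0.965864 = 0.7448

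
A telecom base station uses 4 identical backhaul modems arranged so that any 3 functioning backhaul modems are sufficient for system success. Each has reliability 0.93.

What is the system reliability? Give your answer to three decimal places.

R = Σ_{i=3}^{4} C(4,i) p^i (1−p)^{4−i} with p = 0.93
C(4,3)·0.93^3·0.07^1 = 0.22522
C(4,4)·0.93^4·0.07^0 = 0.74805
Sum = 0.973

0.973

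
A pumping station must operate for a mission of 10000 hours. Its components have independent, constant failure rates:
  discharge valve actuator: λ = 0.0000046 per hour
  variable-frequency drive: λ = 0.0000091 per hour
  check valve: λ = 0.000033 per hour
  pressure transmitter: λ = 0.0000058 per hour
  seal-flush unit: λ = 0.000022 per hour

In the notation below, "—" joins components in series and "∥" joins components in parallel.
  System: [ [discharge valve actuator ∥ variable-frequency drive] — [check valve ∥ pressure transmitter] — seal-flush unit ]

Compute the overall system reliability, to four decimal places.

R(discharge valve actuator) = exp(−0.0000046 × 10000) = 0.955042
R(variable-frequency drive) = exp(−0.0000091 × 10000) = 0.913018
R(check valve) = exp(−0.000033 × 10000) = 0.718924
R(pressure transmitter) = exp(−0.0000058 × 10000) = 0.943650
R(seal-flush unit) = exp(−0.000022 × 10000) = 0.802519
Parallel (discharge valve actuator and variable-frequency drive): 1 − (1 − 0.955042)(1 − 0.913018) = 0.996089
Parallel (check valve and pressure transmitter): 1 − (1 − 0.718924)(1 − 0.943650) = 0.984161
Series ([0.996089], [0.984161], and seal-flush unit): 0.996089 × 0.984161 × 0.802519 = 0.7867

0.7867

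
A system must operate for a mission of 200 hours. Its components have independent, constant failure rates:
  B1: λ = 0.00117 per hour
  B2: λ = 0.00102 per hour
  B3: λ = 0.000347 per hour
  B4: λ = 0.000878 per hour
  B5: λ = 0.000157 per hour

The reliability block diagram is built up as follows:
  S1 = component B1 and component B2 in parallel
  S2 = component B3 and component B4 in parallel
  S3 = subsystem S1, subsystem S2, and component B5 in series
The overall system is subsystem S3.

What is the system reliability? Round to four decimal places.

0.9217

R(B1) = exp(−0.00117 × 200) = 0.791362
R(B2) = exp(−0.00102 × 200) = 0.815462
R(B3) = exp(−0.000347 × 200) = 0.932953
R(B4) = exp(−0.000878 × 200) = 0.838953
R(B5) = exp(−0.000157 × 200) = 0.969088
Parallel (B1 and B2): 1 − (1 − 0.791362)(1 − 0.815462) = 0.961498
Parallel (B3 and B4): 1 − (1 − 0.932953)(1 − 0.838953) = 0.989202
Series ([0.961498], [0.989202], and B5): 0.961498 × 0.989202 × 0.969088 = 0.9217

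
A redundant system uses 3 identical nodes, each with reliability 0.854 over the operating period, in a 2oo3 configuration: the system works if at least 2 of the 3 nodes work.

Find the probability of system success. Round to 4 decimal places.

R = Σ_{i=2}^{3} C(3,i) p^i (1−p)^{3−i} with p = 0.854
C(3,2)·0.854^2·0.146^1 = 0.319440
C(3,3)·0.854^3·0.146^0 = 0.622836
Sum = 0.9423

0.9423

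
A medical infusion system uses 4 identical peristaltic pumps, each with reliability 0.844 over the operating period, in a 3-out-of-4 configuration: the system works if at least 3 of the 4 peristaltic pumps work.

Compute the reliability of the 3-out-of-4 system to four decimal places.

R = Σ_{i=3}^{4} C(4,i) p^i (1−p)^{4−i} with p = 0.844
C(4,3)·0.844^3·0.156^1 = 0.375156
C(4,4)·0.844^4·0.156^0 = 0.507423
Sum = 0.8826

0.8826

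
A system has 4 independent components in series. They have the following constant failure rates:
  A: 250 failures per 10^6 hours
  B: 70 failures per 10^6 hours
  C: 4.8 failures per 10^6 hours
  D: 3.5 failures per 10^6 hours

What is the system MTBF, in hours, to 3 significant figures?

3050

Series of exponential components: λ_sys = Σ λ_i
λ_sys = 0.00025 + 0.000070 + 0.0000048 + 0.0000035 = 3.2830e-04 /h
MTBF = 1 / λ_sys = 3050 h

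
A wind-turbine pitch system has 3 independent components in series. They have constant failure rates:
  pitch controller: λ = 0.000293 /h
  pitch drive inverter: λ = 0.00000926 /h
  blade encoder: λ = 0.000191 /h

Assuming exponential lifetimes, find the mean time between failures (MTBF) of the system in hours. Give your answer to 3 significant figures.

Series of exponential components: λ_sys = Σ λ_i
λ_sys = 0.000293 + 0.00000926 + 0.000191 = 4.9326e-04 /h
MTBF = 1 / λ_sys = 2030 h

2030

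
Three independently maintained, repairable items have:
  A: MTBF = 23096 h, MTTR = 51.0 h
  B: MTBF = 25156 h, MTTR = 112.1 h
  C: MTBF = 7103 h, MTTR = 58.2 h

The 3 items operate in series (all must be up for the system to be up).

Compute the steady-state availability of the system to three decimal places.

0.985

A(A) = MTBF/(MTBF+MTTR) = 23096/(23096+51.0) = 0.997797
A(B) = MTBF/(MTBF+MTTR) = 25156/(25156+112.1) = 0.995564
A(C) = MTBF/(MTBF+MTTR) = 7103/(7103+58.2) = 0.991873
Series availability: 0.997797 × 0.995564 × 0.991873 = 0.985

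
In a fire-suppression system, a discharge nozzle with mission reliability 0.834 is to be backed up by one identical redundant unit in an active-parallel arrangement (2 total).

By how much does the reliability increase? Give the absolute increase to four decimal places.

0.1384

R_before = 0.834
R_after = 1 − (1 − 0.834)^2 = 0.9724
ΔR = 0.9724 − 0.834 = 0.1384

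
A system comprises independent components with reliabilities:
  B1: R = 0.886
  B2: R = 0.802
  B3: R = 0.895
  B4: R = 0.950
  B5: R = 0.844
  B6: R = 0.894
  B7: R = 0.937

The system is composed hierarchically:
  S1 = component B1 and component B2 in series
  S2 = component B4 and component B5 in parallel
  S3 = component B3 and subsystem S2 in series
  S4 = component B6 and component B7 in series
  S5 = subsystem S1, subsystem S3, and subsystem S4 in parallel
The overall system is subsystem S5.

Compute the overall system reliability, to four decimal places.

Series (B1 and B2): 0.886000 × 0.802000 = 0.710572
Parallel (B4 and B5): 1 − (1 − 0.950000)(1 − 0.844000) = 0.992200
Series (B3 and [0.992200]): 0.895000 × 0.992200 = 0.888019
Series (B6 and B7): 0.894000 × 0.937000 = 0.837678
Parallel ([0.710572], [0.888019], and [0.837678]): 1 − (1 − 0.710572)(1 − 0.888019)(1 − 0.837678) = 0.9947

0.9947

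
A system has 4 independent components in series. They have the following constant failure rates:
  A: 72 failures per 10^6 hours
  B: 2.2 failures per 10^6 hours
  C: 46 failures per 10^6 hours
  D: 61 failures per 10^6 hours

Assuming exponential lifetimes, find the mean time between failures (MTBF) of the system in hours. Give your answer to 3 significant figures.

Series of exponential components: λ_sys = Σ λ_i
λ_sys = 0.000072 + 0.0000022 + 0.000046 + 0.000061 = 1.8120e-04 /h
MTBF = 1 / λ_sys = 5520 h

5520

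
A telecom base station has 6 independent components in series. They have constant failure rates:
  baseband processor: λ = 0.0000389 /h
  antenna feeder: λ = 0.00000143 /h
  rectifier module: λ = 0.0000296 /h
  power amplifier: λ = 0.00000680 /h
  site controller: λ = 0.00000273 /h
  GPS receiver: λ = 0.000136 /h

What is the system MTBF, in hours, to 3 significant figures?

Series of exponential components: λ_sys = Σ λ_i
λ_sys = 0.0000389 + 0.00000143 + 0.0000296 + 0.00000680 + 0.00000273 + 0.000136 = 2.1546e-04 /h
MTBF = 1 / λ_sys = 4640 h

4640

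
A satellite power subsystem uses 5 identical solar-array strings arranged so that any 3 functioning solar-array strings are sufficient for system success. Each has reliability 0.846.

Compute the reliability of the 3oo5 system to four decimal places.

0.9714

R = Σ_{i=3}^{5} C(5,i) p^i (1−p)^{5−i} with p = 0.846
C(5,3)·0.846^3·0.154^2 = 0.143599
C(5,4)·0.846^4·0.154^1 = 0.394432
C(5,5)·0.846^5·0.154^0 = 0.433363
Sum = 0.9714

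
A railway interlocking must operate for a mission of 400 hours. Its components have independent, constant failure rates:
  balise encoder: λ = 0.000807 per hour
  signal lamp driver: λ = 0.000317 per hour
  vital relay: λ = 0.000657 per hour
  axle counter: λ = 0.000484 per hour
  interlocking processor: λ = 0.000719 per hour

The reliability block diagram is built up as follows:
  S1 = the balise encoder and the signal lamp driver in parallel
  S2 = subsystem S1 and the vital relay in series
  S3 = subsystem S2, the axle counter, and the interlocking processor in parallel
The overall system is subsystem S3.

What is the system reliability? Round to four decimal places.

R(balise encoder) = exp(−0.000807 × 400) = 0.724119
R(signal lamp driver) = exp(−0.000317 × 400) = 0.880910
R(vital relay) = exp(−0.000657 × 400) = 0.768896
R(axle counter) = exp(−0.000484 × 400) = 0.823987
R(interlocking processor) = exp(−0.000719 × 400) = 0.750062
Parallel (balise encoder and signal lamp driver): 1 − (1 − 0.724119)(1 − 0.880910) = 0.967145
Series ([0.967145] and vital relay): 0.967145 × 0.768896 = 0.743634
Parallel ([0.743634], axle counter, and interlocking processor): 1 − (1 − 0.743634)(1 − 0.823987)(1 − 0.750062) = 0.9887

0.9887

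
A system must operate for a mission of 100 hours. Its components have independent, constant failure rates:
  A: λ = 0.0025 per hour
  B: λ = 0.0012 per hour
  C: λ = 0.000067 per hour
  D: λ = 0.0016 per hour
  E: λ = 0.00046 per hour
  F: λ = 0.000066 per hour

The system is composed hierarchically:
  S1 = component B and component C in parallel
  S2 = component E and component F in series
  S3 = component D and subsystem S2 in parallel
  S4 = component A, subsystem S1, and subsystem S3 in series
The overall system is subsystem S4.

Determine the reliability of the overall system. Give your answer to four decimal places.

R(A) = exp(−0.0025 × 100) = 0.778801
R(B) = exp(−0.0012 × 100) = 0.886920
R(C) = exp(−0.000067 × 100) = 0.993322
R(D) = exp(−0.0016 × 100) = 0.852144
R(E) = exp(−0.00046 × 100) = 0.955042
R(F) = exp(−0.000066 × 100) = 0.993422
Parallel (B and C): 1 − (1 − 0.886920)(1 − 0.993322) = 0.999245
Series (E and F): 0.955042 × 0.993422 = 0.948760
Parallel (D and [0.948760]): 1 − (1 − 0.852144)(1 − 0.948760) = 0.992424
Series (A, [0.999245], and [0.992424]): 0.778801 × 0.999245 × 0.992424 = 0.7723

0.7723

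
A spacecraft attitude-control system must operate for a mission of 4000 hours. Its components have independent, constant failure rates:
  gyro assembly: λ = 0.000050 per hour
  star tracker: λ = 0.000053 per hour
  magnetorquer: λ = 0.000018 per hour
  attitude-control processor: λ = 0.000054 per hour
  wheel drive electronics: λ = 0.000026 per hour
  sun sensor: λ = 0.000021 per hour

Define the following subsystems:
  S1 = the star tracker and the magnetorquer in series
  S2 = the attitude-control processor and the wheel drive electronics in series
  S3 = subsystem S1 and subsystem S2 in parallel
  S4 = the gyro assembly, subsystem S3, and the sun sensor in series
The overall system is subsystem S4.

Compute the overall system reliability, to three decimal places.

R(gyro assembly) = exp(−0.000050 × 4000) = 0.81873
R(star tracker) = exp(−0.000053 × 4000) = 0.80896
R(magnetorquer) = exp(−0.000018 × 4000) = 0.93053
R(attitude-control processor) = exp(−0.000054 × 4000) = 0.80574
R(wheel drive electronics) = exp(−0.000026 × 4000) = 0.90123
R(sun sensor) = exp(−0.000021 × 4000) = 0.91943
Series (star tracker and magnetorquer): 0.80896 × 0.93053 = 0.75276
Series (attitude-control processor and wheel drive electronics): 0.80574 × 0.90123 = 0.72616
Parallel ([0.75276] and [0.72616]): 1 − (1 − 0.75276)(1 − 0.72616) = 0.93230
Series (gyro assembly, [0.93230], and sun sensor): 0.81873 × 0.93230 × 0.91943 = 0.702

0.702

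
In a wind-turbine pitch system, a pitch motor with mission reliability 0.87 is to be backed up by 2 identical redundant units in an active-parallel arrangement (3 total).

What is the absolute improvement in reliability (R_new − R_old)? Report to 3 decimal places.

0.128

R_before = 0.87
R_after = 1 − (1 − 0.87)^3 = 0.998
ΔR = 0.998 − 0.87 = 0.128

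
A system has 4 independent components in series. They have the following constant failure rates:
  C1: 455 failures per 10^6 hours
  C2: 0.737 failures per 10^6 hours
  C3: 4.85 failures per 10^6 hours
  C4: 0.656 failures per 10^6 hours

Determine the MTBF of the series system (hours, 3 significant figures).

2170

Series of exponential components: λ_sys = Σ λ_i
λ_sys = 0.000455 + 0.000000737 + 0.00000485 + 0.000000656 = 4.6124e-04 /h
MTBF = 1 / λ_sys = 2170 h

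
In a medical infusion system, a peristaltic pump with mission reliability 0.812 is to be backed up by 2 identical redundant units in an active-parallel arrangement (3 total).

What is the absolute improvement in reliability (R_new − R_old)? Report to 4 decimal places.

R_before = 0.812
R_after = 1 − (1 − 0.812)^3 = 0.9934
ΔR = 0.9934 − 0.812 = 0.1814

0.1814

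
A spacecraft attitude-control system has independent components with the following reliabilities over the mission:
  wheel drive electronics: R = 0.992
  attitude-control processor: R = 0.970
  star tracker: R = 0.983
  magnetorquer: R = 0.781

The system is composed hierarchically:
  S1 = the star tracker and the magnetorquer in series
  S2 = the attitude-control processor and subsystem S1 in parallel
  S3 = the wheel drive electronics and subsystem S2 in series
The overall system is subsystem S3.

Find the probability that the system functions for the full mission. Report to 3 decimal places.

Series (star tracker and magnetorquer): 0.98300 × 0.78100 = 0.76772
Parallel (attitude-control processor and [0.76772]): 1 − (1 − 0.97000)(1 − 0.76772) = 0.99303
Series (wheel drive electronics and [0.99303]): 0.99200 × 0.99303 = 0.985

0.985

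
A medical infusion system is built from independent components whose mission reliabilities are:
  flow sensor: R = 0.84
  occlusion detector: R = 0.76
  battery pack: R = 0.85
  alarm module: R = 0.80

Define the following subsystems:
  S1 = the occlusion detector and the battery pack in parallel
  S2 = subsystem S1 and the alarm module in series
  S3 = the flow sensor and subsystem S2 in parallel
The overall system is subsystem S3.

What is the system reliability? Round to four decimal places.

0.9634

Parallel (occlusion detector and battery pack): 1 − (1 − 0.760000)(1 − 0.850000) = 0.964000
Series ([0.964000] and alarm module): 0.964000 × 0.800000 = 0.771200
Parallel (flow sensor and [0.771200]): 1 − (1 − 0.840000)(1 − 0.771200) = 0.9634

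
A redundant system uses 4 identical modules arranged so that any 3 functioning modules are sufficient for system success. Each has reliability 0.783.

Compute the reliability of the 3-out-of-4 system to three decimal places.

R = Σ_{i=3}^{4} C(4,i) p^i (1−p)^{4−i} with p = 0.783
C(4,3)·0.783^3·0.217^1 = 0.41668
C(4,4)·0.783^4·0.217^0 = 0.37588
Sum = 0.793

0.793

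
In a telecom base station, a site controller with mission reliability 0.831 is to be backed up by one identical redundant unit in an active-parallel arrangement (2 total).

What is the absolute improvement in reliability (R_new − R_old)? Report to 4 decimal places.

R_before = 0.831
R_after = 1 − (1 − 0.831)^2 = 0.9714
ΔR = 0.9714 − 0.831 = 0.1404

0.1404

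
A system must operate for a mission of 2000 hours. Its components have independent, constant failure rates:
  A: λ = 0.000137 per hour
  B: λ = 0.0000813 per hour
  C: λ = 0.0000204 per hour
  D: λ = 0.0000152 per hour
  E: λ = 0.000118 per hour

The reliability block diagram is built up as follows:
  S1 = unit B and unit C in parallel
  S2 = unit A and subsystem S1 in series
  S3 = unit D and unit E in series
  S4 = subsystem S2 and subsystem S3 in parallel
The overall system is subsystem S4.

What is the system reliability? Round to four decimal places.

0.9429

R(A) = exp(−0.000137 × 2000) = 0.760332
R(B) = exp(−0.0000813 × 2000) = 0.849931
R(C) = exp(−0.0000204 × 2000) = 0.960021
R(D) = exp(−0.0000152 × 2000) = 0.970057
R(E) = exp(−0.000118 × 2000) = 0.789781
Parallel (B and C): 1 − (1 − 0.849931)(1 − 0.960021) = 0.994000
Series (A and [0.994000]): 0.760332 × 0.994000 = 0.755770
Series (D and E): 0.970057 × 0.789781 = 0.766133
Parallel ([0.755770] and [0.766133]): 1 − (1 − 0.755770)(1 − 0.766133) = 0.9429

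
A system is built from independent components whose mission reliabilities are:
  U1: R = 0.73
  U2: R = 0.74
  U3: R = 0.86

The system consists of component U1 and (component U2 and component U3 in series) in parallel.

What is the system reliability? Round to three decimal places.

0.902

Series (U2 and U3): 0.74000 × 0.86000 = 0.63640
Parallel (U1 and [0.63640]): 1 − (1 − 0.73000)(1 − 0.63640) = 0.902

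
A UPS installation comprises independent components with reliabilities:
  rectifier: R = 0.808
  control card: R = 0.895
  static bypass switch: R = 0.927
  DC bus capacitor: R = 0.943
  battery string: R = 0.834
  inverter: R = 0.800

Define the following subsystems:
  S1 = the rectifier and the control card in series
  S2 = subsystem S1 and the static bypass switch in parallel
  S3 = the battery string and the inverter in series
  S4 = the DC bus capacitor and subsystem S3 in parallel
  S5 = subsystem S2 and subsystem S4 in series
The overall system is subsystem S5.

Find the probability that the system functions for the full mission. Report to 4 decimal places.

Series (rectifier and control card): 0.808000 × 0.895000 = 0.723160
Parallel ([0.723160] and static bypass switch): 1 − (1 − 0.723160)(1 − 0.927000) = 0.979791
Series (battery string and inverter): 0.834000 × 0.800000 = 0.667200
Parallel (DC bus capacitor and [0.667200]): 1 − (1 − 0.943000)(1 − 0.667200) = 0.981030
Series ([0.979791] and [0.981030]): 0.979791 × 0.981030 = 0.9612

0.9612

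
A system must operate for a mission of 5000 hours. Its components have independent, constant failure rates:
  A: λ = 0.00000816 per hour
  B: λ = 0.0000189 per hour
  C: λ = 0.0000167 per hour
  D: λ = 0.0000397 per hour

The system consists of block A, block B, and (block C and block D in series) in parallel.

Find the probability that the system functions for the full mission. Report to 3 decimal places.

R(A) = exp(−0.00000816 × 5000) = 0.96002
R(B) = exp(−0.0000189 × 5000) = 0.90983
R(C) = exp(−0.0000167 × 5000) = 0.91989
R(D) = exp(−0.0000397 × 5000) = 0.81996
Series (C and D): 0.91989 × 0.81996 = 0.75427
Parallel (A, B, and [0.75427]): 1 − (1 − 0.96002)(1 − 0.90983)(1 − 0.75427) = 0.999

0.999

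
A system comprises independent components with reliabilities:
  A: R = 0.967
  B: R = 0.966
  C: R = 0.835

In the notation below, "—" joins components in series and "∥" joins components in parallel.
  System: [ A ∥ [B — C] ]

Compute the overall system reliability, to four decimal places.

0.9936

Series (B and C): 0.966000 × 0.835000 = 0.806610
Parallel (A and [0.806610]): 1 − (1 − 0.967000)(1 − 0.806610) = 0.9936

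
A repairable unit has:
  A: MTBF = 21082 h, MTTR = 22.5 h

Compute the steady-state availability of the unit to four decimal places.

A(A) = MTBF/(MTBF+MTTR) = 21082/(21082+22.5) = 0.9989

0.9989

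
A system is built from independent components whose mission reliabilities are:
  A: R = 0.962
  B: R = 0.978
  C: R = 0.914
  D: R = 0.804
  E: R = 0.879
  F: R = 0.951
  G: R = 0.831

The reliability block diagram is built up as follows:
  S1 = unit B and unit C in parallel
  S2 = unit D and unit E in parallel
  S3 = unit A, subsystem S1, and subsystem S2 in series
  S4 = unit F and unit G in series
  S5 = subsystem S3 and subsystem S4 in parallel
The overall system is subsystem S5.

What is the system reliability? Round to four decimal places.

0.9869

Parallel (B and C): 1 − (1 − 0.978000)(1 − 0.914000) = 0.998108
Parallel (D and E): 1 − (1 − 0.804000)(1 − 0.879000) = 0.976284
Series (A, [0.998108], and [0.976284]): 0.962000 × 0.998108 × 0.976284 = 0.937408
Series (F and G): 0.951000 × 0.831000 = 0.790281
Parallel ([0.937408] and [0.790281]): 1 − (1 − 0.937408)(1 − 0.790281) = 0.9869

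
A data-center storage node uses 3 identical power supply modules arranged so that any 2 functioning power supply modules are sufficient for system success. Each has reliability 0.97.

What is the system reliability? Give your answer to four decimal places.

R = Σ_{i=2}^{3} C(3,i) p^i (1−p)^{3−i} with p = 0.97
C(3,2)·0.97^2·0.03^1 = 0.084681
C(3,3)·0.97^3·0.03^0 = 0.912673
Sum = 0.9974

0.9974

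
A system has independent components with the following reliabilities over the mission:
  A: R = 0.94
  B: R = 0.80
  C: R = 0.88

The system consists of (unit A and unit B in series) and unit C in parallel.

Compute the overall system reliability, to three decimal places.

0.970

Series (A and B): 0.94000 × 0.80000 = 0.75200
Parallel ([0.75200] and C): 1 − (1 − 0.75200)(1 − 0.88000) = 0.970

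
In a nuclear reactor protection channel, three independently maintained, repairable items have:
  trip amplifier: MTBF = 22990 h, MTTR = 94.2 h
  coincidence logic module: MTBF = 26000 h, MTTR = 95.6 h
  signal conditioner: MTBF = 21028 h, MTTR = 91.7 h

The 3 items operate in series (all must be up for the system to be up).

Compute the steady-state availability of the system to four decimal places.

0.9880

A(trip amplifier) = MTBF/(MTBF+MTTR) = 22990/(22990+94.2) = 0.995919
A(coincidence logic module) = MTBF/(MTBF+MTTR) = 26000/(26000+95.6) = 0.996337
A(signal conditioner) = MTBF/(MTBF+MTTR) = 21028/(21028+91.7) = 0.995658
Series availability: 0.995919 × 0.996337 × 0.995658 = 0.9880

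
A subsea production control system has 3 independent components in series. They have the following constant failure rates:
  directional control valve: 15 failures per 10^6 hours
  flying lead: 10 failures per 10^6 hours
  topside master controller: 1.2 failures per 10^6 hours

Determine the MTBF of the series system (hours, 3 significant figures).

38200

Series of exponential components: λ_sys = Σ λ_i
λ_sys = 0.000015 + 0.000010 + 0.0000012 = 2.6200e-05 /h
MTBF = 1 / λ_sys = 38200 h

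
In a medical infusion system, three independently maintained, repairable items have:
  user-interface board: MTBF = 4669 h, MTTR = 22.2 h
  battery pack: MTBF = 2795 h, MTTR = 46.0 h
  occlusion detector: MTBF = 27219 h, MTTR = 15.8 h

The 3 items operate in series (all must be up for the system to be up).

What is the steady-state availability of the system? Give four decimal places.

A(user-interface board) = MTBF/(MTBF+MTTR) = 4669/(4669+22.2) = 0.995268
A(battery pack) = MTBF/(MTBF+MTTR) = 2795/(2795+46.0) = 0.983809
A(occlusion detector) = MTBF/(MTBF+MTTR) = 27219/(27219+15.8) = 0.999420
Series availability: 0.995268 × 0.983809 × 0.999420 = 0.9786

0.9786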